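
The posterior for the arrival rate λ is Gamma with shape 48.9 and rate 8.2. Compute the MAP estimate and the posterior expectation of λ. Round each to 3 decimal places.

MAP = 5.841; posterior mean = 5.963

Mode = (α−1)/β = 47.9/8.2 = 5.841.
Mean = α/β = 48.9/8.2 = 5.963.
The mean is pulled above the mode by the posterior's right skew.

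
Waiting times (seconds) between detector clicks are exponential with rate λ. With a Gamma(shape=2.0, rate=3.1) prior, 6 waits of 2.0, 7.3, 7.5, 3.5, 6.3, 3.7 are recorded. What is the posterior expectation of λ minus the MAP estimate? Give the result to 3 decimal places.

Σ times = 30.3. Posterior: Gamma(shape = 2.0+6 = 8.0, rate = 3.1+30.3 = 33.4).
Mode = (α−1)/β = 7.0/33.4 = 0.210.
Mean = α/β = 8.0/33.4 = 0.240.
Difference = 0.240 − 0.210 = 0.030.
Right-skewed posterior ⇒ mode < mean.

0.030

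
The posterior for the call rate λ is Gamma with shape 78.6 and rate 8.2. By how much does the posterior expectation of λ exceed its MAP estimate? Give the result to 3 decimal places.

Mode = (α−1)/β = 77.6/8.2 = 9.463.
Mean = α/β = 78.6/8.2 = 9.585.
Difference = 9.585 − 9.463 = 0.122.
The posterior is right-skewed, so the mean exceeds the mode.

0.122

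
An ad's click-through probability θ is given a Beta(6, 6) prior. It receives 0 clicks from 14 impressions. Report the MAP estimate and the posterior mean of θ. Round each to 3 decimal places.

Posterior: Beta(6+0, 6+14) = Beta(6, 20).
Mode = (6−1)/(6+20−2) = 5/24 = 0.208.
Mean = 6/(6+20) = 6/26 = 0.231.
Mean > mode: the posterior has a right tail.

MAP estimate = 0.208, posterior mean = 0.231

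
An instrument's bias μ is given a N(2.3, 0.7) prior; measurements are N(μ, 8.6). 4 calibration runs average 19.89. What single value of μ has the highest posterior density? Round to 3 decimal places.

6.620

Posterior for μ is Normal. Precision-weighted mean: (1/0.7·2.3 + 4/8.6·19.89) / (1/0.7 + 4/8.6) = 6.620.
A Normal posterior is symmetric, so mode = mean.
This is the posterior mode — the MAP estimate.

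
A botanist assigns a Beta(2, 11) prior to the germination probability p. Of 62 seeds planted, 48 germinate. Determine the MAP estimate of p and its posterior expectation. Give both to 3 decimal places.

Posterior: Beta(2+48, 11+14) = Beta(50, 25).
Mode = (50−1)/(50+25−2) = 49/73 = 0.671.
Mean = 50/(50+25) = 50/75 = 0.667.
The mean is pulled below the mode by the posterior's left skew.

MAP = 0.671, posterior mean = 0.667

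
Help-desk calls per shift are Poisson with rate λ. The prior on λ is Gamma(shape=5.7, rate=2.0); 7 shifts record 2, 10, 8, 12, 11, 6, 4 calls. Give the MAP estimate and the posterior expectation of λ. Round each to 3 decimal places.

MAP = 6.411; posterior mean = 6.522

Σ counts = 53. Posterior: Gamma(shape = 5.7+53 = 58.7, rate = 2.0+7 = 9.0).
Mode = (α−1)/β = 57.7/9.0 = 6.411.
Mean = α/β = 58.7/9.0 = 6.522.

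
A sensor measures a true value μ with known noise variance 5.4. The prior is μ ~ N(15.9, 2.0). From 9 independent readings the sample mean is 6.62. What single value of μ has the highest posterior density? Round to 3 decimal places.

8.762

Posterior for μ is Normal. Precision-weighted mean: (1/2.0·15.9 + 9/5.4·6.62) / (1/2.0 + 9/5.4) = 8.762.
A Normal posterior is symmetric, so mode = mean.
This is the posterior mode — the MAP estimate.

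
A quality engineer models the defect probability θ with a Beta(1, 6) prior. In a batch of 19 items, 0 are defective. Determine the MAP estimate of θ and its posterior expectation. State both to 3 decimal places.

θ_MAP = 0.000, E[θ|data] = 0.038

Posterior: Beta(1+0, 6+19) = Beta(1, 25).
Since α = 1 ≤ 1 and β > 1, the Beta density is monotone decreasing on [0,1]; the mode is at 0.
Mean = 1/(1+25) = 0.038.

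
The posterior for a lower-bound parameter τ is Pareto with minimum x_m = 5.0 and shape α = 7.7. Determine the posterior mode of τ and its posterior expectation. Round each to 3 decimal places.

MAP = 5.000, posterior mean = 5.746

The Pareto density is strictly decreasing on [x_m, ∞), so the mode is x_m = 5.000.
Mean = α·x_m/(α−1) = 7.7·5.0/6.7 = 5.746.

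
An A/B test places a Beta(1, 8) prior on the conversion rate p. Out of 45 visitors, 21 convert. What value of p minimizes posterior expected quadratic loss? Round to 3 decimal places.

Posterior: Beta(1+21, 8+24) = Beta(22, 32).
Mode = (22−1)/(22+32−2) = 21/52 = 0.404.
Mean = 22/(22+32) = 22/54 = 0.407.
Quadratic loss ⇒ the optimal estimator is the posterior mean.

0.407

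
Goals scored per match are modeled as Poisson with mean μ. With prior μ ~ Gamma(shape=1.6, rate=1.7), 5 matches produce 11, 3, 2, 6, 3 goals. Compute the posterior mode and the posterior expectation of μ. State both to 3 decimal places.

Σ counts = 25. Posterior: Gamma(shape = 1.6+25 = 26.6, rate = 1.7+5 = 6.7).
Mode = (α−1)/β = 25.6/6.7 = 3.821.
Mean = α/β = 26.6/6.7 = 3.970.

posterior mode = 3.821, posterior expectation = 3.970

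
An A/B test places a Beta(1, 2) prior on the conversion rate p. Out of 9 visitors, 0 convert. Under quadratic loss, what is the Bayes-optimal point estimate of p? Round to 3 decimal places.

Posterior: Beta(1+0, 2+9) = Beta(1, 11).
Since α = 1 ≤ 1 and β > 1, the Beta density is monotone decreasing on [0,1]; the mode is at 0.
Mean = 1/(1+11) = 0.083.
Quadratic loss ⇒ the optimal estimator is the posterior mean.

0.083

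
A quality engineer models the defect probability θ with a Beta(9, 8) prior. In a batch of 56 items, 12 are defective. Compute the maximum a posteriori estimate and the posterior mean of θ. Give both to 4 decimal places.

maximum a posteriori estimate = 0.2817, posterior mean = 0.2877

Posterior: Beta(9+12, 8+44) = Beta(21, 52).
Mode = (21−1)/(21+52−2) = 20/71 = 0.2817.
Mean = 21/(21+52) = 21/73 = 0.2877.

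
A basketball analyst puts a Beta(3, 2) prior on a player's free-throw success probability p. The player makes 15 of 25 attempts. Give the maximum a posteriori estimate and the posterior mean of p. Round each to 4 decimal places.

maximum a posteriori estimate = 0.6071, posterior mean = 0.6000

Posterior: Beta(3+15, 2+10) = Beta(18, 12).
Mode = (18−1)/(18+12−2) = 17/28 = 0.6071.
Mean = 18/(18+12) = 18/30 = 0.6000.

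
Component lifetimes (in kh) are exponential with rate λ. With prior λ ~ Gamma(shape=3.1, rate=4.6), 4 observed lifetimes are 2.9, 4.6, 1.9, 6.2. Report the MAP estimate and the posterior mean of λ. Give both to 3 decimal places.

Σ times = 15.6. Posterior: Gamma(shape = 3.1+4 = 7.1, rate = 4.6+15.6 = 20.2).
Mode = (α−1)/β = 6.1/20.2 = 0.302.
Mean = α/β = 7.1/20.2 = 0.351.

MAP = 0.302, posterior mean = 0.351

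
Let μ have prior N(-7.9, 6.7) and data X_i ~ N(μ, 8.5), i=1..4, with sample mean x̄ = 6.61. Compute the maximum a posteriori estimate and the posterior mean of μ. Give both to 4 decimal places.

μ_MAP = 3.1161, E[μ|data] = 3.1161

Posterior for μ is Normal. Precision-weighted mean: (1/6.7·-7.9 + 4/8.5·6.61) / (1/6.7 + 4/8.5) = 3.1161.
A Normal posterior is symmetric, so mode = mean.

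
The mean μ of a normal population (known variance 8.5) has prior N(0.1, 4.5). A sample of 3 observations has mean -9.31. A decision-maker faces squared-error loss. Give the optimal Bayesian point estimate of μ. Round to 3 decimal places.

Posterior for μ is Normal. Precision-weighted mean: (1/4.5·0.1 + 3/8.5·-9.31) / (1/4.5 + 3/8.5) = -5.674.
A Normal posterior is symmetric, so mode = mean.
Squared-error loss ⇒ the optimal estimator is the posterior mean.

-5.674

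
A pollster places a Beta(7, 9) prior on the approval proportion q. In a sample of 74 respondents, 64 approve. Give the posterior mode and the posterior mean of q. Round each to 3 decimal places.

Posterior: Beta(7+64, 9+10) = Beta(71, 19).
Mode = (71−1)/(71+19−2) = 70/88 = 0.795.
Mean = 71/(71+19) = 71/90 = 0.789.

MAP = 0.795, posterior mean = 0.789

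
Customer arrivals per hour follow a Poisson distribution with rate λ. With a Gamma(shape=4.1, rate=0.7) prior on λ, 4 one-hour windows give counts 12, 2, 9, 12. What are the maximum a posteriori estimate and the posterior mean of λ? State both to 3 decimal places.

Σ counts = 35. Posterior: Gamma(shape = 4.1+35 = 39.1, rate = 0.7+4 = 4.7).
Mode = (α−1)/β = 38.1/4.7 = 8.106.
Mean = α/β = 39.1/4.7 = 8.319.

maximum a posteriori estimate = 8.106, posterior mean = 8.319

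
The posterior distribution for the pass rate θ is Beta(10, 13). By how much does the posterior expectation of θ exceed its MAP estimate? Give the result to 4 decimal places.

0.0062

Mode = (10−1)/(10+13−2) = 9/21 = 0.4286.
Mean = 10/(10+13) = 10/23 = 0.4348.
Difference = 0.4348 − 0.4286 = 0.0062.
The mean is pulled above the mode by the posterior's right skew.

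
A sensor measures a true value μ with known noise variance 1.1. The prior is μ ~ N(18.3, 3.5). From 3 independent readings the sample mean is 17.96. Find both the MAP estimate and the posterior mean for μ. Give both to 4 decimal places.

Posterior for μ is Normal. Precision-weighted mean: (1/3.5·18.3 + 3/1.1·17.96) / (1/3.5 + 3/1.1) = 17.9922.
A Normal posterior is symmetric, so mode = mean.

MAP = 17.9922, posterior mean = 17.9922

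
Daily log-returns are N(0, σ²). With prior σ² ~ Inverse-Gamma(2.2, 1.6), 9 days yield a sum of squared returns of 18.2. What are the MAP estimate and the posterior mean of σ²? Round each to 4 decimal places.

Posterior: Inverse-Gamma(shape = 2.2+9/2 = 6.7, scale = 1.6+18.2/2 = 10.7).
Mode = β/(α+1) = 10.7/7.7 = 1.3896.
Mean = β/(α−1) = 10.7/5.7 = 1.8772.

MAP = 1.3896, posterior mean = 1.8772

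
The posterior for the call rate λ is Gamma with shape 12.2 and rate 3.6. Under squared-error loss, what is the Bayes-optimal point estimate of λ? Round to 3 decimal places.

3.389

Mode = (α−1)/β = 11.2/3.6 = 3.111.
Mean = α/β = 12.2/3.6 = 3.389.
Squared-error loss ⇒ the optimal estimator is the posterior mean.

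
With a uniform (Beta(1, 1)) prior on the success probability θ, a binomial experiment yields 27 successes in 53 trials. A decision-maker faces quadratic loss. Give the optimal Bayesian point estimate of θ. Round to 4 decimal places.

0.5091

Posterior: Beta(1+27, 1+26) = Beta(28, 27).
Mode = (28−1)/(28+27−2) = 27/53 = 0.5094.
With a flat prior the MAP equals the MLE, 27/53.
Mean = 28/(28+27) = 28/55 = 0.5091.
Quadratic loss ⇒ the optimal estimator is the posterior mean.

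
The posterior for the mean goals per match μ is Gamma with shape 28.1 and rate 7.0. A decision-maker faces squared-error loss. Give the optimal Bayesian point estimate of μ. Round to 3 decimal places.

Mode = (α−1)/β = 27.1/7.0 = 3.871.
Mean = α/β = 28.1/7.0 = 4.014.
Squared-error loss ⇒ the optimal estimator is the posterior mean.

4.014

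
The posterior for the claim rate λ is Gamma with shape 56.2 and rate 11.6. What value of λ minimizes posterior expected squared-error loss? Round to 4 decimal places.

4.8448

Mode = (α−1)/β = 55.2/11.6 = 4.7586.
Mean = α/β = 56.2/11.6 = 4.8448.
Squared-error loss ⇒ the optimal estimator is the posterior mean.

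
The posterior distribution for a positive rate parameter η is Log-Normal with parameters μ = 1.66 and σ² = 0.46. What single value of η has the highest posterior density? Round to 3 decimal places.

Mode = exp(μ − σ²) = exp(1.20) = 3.320.
Mean = exp(μ + σ²/2) = exp(1.890) = 6.619.
This is the posterior mode — the MAP estimate.

3.320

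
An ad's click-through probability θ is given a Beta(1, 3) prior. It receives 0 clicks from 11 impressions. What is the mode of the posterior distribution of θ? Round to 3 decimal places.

Posterior: Beta(1+0, 3+11) = Beta(1, 14).
Since α = 1 ≤ 1 and β > 1, the Beta density is monotone decreasing on [0,1]; the mode is at 0.
Mean = 1/(1+14) = 0.067.
This is the posterior mode — the MAP estimate.

0.000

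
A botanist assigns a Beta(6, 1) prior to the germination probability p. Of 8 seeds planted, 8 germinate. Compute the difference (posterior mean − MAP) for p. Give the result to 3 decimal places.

Posterior: Beta(6+8, 1+0) = Beta(14, 1).
Since β = 1 ≤ 1 and α > 1, the Beta density is monotone increasing on [0,1]; the mode is at 1.
Mean = 14/(14+1) = 0.933.
Difference = 0.933 − 1.000 = -0.067.
Mode > mean: the posterior has a left tail.

-0.067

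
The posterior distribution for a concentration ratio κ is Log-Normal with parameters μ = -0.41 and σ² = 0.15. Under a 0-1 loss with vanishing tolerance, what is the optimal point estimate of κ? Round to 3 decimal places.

Mode = exp(μ − σ²) = exp(-0.56) = 0.571.
Mean = exp(μ + σ²/2) = exp(-0.335) = 0.715.
This is the posterior mode — the MAP estimate.

0.571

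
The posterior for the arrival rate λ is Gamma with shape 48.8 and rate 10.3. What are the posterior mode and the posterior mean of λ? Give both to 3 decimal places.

MAP = 4.641; posterior mean = 4.738

Mode = (α−1)/β = 47.8/10.3 = 4.641.
Mean = α/β = 48.8/10.3 = 4.738.
The posterior is right-skewed, so the mean exceeds the mode.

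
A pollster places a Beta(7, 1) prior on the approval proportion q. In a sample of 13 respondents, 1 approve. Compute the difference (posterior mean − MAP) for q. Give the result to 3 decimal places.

0.013

Posterior: Beta(7+1, 1+12) = Beta(8, 13).
Mode = (8−1)/(8+13−2) = 7/19 = 0.368.
Mean = 8/(8+13) = 8/21 = 0.381.
Difference = 0.381 − 0.368 = 0.013.
Right-skewed posterior ⇒ mode < mean.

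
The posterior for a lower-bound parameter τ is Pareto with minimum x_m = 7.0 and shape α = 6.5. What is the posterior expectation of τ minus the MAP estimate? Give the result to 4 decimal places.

1.2727

The Pareto density is strictly decreasing on [x_m, ∞), so the mode is x_m = 7.0000.
Mean = α·x_m/(α−1) = 6.5·7.0/5.5 = 8.2727.
Difference = 8.2727 − 7.0000 = 1.2727.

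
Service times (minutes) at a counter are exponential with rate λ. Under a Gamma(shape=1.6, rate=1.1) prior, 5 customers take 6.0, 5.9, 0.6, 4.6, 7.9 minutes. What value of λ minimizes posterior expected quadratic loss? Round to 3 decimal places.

Σ times = 25.0. Posterior: Gamma(shape = 1.6+5 = 6.6, rate = 1.1+25.0 = 26.1).
Mode = (α−1)/β = 5.6/26.1 = 0.215.
Mean = α/β = 6.6/26.1 = 0.253.
Quadratic loss ⇒ the optimal estimator is the posterior mean.

0.253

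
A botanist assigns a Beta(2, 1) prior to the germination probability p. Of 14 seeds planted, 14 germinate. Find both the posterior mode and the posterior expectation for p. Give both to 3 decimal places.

Posterior: Beta(2+14, 1+0) = Beta(16, 1).
Since β = 1 ≤ 1 and α > 1, the Beta density is monotone increasing on [0,1]; the mode is at 1.
Mean = 16/(16+1) = 0.941.

p_MAP = 1.000, E[p|data] = 0.941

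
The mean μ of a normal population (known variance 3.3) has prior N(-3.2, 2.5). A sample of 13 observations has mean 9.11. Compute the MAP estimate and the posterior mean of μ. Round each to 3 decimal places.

Posterior for μ is Normal. Precision-weighted mean: (1/2.5·-3.2 + 13/3.3·9.11) / (1/2.5 + 13/3.3) = 7.975.
A Normal posterior is symmetric, so mode = mean.

MAP: 7.975. Posterior mean: 7.975.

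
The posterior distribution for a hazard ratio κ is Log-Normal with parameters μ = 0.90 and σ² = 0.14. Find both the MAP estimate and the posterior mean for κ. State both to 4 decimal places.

Mode = exp(μ − σ²) = exp(0.76) = 2.1383.
Mean = exp(μ + σ²/2) = exp(0.970) = 2.6379.

MAP = 2.1383, posterior mean = 2.6379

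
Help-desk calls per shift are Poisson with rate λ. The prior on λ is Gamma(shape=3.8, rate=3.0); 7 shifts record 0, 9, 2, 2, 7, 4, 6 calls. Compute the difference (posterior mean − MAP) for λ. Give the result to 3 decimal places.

Σ counts = 30. Posterior: Gamma(shape = 3.8+30 = 33.8, rate = 3.0+7 = 10.0).
Mode = (α−1)/β = 32.8/10.0 = 3.280.
Mean = α/β = 33.8/10.0 = 3.380.
Difference = 3.380 − 3.280 = 0.100.
The mean is pulled above the mode by the posterior's right skew.

0.100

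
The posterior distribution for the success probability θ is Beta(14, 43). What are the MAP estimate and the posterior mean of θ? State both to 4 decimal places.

Mode = (14−1)/(14+43−2) = 13/55 = 0.2364.
Mean = 14/(14+43) = 14/57 = 0.2456.

MAP estimate = 0.2364, posterior mean = 0.2456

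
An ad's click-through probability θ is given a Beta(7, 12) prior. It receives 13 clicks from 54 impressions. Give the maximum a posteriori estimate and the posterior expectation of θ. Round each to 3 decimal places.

maximum a posteriori estimate = 0.268, posterior expectation = 0.274

Posterior: Beta(7+13, 12+41) = Beta(20, 53).
Mode = (20−1)/(20+53−2) = 19/71 = 0.268.
Mean = 20/(20+53) = 20/73 = 0.274.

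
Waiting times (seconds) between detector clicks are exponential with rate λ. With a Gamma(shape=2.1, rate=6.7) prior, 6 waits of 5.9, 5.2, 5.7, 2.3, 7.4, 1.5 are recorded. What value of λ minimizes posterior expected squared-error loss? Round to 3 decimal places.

Σ times = 28.0. Posterior: Gamma(shape = 2.1+6 = 8.1, rate = 6.7+28.0 = 34.7).
Mode = (α−1)/β = 7.1/34.7 = 0.205.
Mean = α/β = 8.1/34.7 = 0.233.
Squared-error loss ⇒ the optimal estimator is the posterior mean.

0.233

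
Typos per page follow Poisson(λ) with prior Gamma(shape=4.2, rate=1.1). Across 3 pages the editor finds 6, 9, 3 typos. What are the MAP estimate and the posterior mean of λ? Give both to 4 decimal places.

MAP = 5.1707, posterior mean = 5.4146

Σ counts = 18. Posterior: Gamma(shape = 4.2+18 = 22.2, rate = 1.1+3 = 4.1).
Mode = (α−1)/β = 21.2/4.1 = 5.1707.
Mean = α/β = 22.2/4.1 = 5.4146.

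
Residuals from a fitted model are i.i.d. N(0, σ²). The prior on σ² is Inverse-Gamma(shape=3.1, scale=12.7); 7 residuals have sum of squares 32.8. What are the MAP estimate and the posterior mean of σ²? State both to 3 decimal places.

MAP estimate = 3.829, posterior mean = 5.196

Posterior: Inverse-Gamma(shape = 3.1+7/2 = 6.6, scale = 12.7+32.8/2 = 29.1).
Mode = β/(α+1) = 29.1/7.6 = 3.829.
Mean = β/(α−1) = 29.1/5.6 = 5.196.
The mean is pulled above the mode by the posterior's right skew.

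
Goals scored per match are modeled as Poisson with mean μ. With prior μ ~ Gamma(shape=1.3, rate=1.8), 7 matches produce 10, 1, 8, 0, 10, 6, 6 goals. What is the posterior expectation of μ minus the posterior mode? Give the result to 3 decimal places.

Σ counts = 41. Posterior: Gamma(shape = 1.3+41 = 42.3, rate = 1.8+7 = 8.8).
Mode = (α−1)/β = 41.3/8.8 = 4.693.
Mean = α/β = 42.3/8.8 = 4.807.
Difference = 4.807 − 4.693 = 0.114.
Mean > mode: the posterior has a right tail.

0.114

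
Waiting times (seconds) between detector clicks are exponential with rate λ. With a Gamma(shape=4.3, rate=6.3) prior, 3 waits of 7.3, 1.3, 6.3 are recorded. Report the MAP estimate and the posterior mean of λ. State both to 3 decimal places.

MAP = 0.297, posterior mean = 0.344

Σ times = 14.9. Posterior: Gamma(shape = 4.3+3 = 7.3, rate = 6.3+14.9 = 21.2).
Mode = (α−1)/β = 6.3/21.2 = 0.297.
Mean = α/β = 7.3/21.2 = 0.344.
Right-skewed posterior ⇒ mode < mean.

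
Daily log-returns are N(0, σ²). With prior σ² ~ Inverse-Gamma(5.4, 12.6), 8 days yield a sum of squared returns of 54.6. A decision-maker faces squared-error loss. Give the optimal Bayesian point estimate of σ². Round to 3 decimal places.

Posterior: Inverse-Gamma(shape = 5.4+8/2 = 9.4, scale = 12.6+54.6/2 = 39.9).
Mode = β/(α+1) = 39.9/10.4 = 3.837.
Mean = β/(α−1) = 39.9/8.4 = 4.750.
Squared-error loss ⇒ the optimal estimator is the posterior mean.

4.750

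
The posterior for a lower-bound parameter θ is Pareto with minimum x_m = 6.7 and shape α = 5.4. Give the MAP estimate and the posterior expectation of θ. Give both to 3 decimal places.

The Pareto density is strictly decreasing on [x_m, ∞), so the mode is x_m = 6.700.
Mean = α·x_m/(α−1) = 5.4·6.7/4.4 = 8.223.
Mean > mode: the posterior has a right tail.

θ_MAP = 6.700, E[θ|data] = 8.223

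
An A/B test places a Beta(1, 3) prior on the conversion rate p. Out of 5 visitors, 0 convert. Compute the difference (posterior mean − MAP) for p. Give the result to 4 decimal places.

Posterior: Beta(1+0, 3+5) = Beta(1, 8).
Since α = 1 ≤ 1 and β > 1, the Beta density is monotone decreasing on [0,1]; the mode is at 0.
Mean = 1/(1+8) = 0.1111.
Difference = 0.1111 − 0.0000 = 0.1111.
The posterior is right-skewed, so the mean exceeds the mode.

0.1111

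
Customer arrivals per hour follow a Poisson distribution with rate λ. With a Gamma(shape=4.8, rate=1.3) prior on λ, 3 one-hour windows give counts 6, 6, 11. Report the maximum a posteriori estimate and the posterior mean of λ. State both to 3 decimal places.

Σ counts = 23. Posterior: Gamma(shape = 4.8+23 = 27.8, rate = 1.3+3 = 4.3).
Mode = (α−1)/β = 26.8/4.3 = 6.233.
Mean = α/β = 27.8/4.3 = 6.465.
The posterior is right-skewed, so the mean exceeds the mode.

maximum a posteriori estimate = 6.233, posterior mean = 6.465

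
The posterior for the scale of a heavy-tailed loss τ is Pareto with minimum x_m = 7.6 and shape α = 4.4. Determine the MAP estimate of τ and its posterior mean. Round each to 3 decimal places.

MAP = 7.600, posterior mean = 9.835

The Pareto density is strictly decreasing on [x_m, ∞), so the mode is x_m = 7.600.
Mean = α·x_m/(α−1) = 4.4·7.6/3.4 = 9.835.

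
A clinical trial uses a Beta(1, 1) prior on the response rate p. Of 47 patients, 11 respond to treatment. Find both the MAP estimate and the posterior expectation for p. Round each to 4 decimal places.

MAP: 0.2340. Posterior mean: 0.2449.

Posterior: Beta(1+11, 1+36) = Beta(12, 37).
Mode = (12−1)/(12+37−2) = 11/47 = 0.2340.
With a flat prior the MAP equals the MLE, 11/47.
Mean = 12/(12+37) = 12/49 = 0.2449.
The mean is pulled above the mode by the posterior's right skew.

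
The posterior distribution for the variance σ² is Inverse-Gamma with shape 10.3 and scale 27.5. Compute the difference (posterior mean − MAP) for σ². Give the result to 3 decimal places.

0.523

Mode = β/(α+1) = 27.5/11.3 = 2.434.
Mean = β/(α−1) = 27.5/9.3 = 2.957.
Difference = 2.957 − 2.434 = 0.523.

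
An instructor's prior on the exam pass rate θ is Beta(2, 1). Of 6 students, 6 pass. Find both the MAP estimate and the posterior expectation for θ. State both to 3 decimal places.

Posterior: Beta(2+6, 1+0) = Beta(8, 1).
Since β = 1 ≤ 1 and α > 1, the Beta density is monotone increasing on [0,1]; the mode is at 1.
Mean = 8/(8+1) = 0.889.

MAP = 1.000, posterior mean = 0.889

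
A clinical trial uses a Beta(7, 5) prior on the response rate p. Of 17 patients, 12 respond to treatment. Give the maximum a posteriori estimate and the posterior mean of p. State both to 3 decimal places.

Posterior: Beta(7+12, 5+5) = Beta(19, 10).
Mode = (19−1)/(19+10−2) = 18/27 = 0.667.
Mean = 19/(19+10) = 19/29 = 0.655.

p_MAP = 0.667, E[p|data] = 0.655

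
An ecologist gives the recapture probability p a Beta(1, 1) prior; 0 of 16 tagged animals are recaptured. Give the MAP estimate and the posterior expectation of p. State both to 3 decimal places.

MAP = 0.000; posterior mean = 0.056

Posterior: Beta(1+0, 1+16) = Beta(1, 17).
Since α = 1 ≤ 1 and β > 1, the Beta density is monotone decreasing on [0,1]; the mode is at 0.
Mean = 1/(1+17) = 0.056.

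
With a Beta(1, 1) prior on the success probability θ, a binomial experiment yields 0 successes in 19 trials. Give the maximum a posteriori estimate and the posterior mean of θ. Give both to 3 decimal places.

MAP = 0.000; posterior mean = 0.048

Posterior: Beta(1+0, 1+19) = Beta(1, 20).
Since α = 1 ≤ 1 and β > 1, the Beta density is monotone decreasing on [0,1]; the mode is at 0.
Mean = 1/(1+20) = 0.048.
Mean > mode: the posterior has a right tail.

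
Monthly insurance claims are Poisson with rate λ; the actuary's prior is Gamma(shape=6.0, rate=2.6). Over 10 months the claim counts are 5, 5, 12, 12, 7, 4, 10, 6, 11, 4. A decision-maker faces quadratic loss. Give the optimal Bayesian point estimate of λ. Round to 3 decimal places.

6.508

Σ counts = 76. Posterior: Gamma(shape = 6.0+76 = 82.0, rate = 2.6+10 = 12.6).
Mode = (α−1)/β = 81.0/12.6 = 6.429.
Mean = α/β = 82.0/12.6 = 6.508.
Quadratic loss ⇒ the optimal estimator is the posterior mean.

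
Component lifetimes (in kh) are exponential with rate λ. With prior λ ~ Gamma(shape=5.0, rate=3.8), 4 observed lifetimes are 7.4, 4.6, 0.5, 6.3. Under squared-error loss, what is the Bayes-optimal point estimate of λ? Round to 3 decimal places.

Σ times = 18.8. Posterior: Gamma(shape = 5.0+4 = 9.0, rate = 3.8+18.8 = 22.6).
Mode = (α−1)/β = 8.0/22.6 = 0.354.
Mean = α/β = 9.0/22.6 = 0.398.
Squared-error loss ⇒ the optimal estimator is the posterior mean.

0.398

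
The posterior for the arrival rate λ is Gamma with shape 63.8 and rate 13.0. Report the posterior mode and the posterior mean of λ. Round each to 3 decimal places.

λ_MAP = 4.831, E[λ|data] = 4.908

Mode = (α−1)/β = 62.8/13.0 = 4.831.
Mean = α/β = 63.8/13.0 = 4.908.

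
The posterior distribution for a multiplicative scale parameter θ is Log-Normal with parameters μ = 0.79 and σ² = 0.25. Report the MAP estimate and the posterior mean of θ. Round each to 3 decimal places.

Mode = exp(μ − σ²) = exp(0.54) = 1.716.
Mean = exp(μ + σ²/2) = exp(0.915) = 2.497.

MAP = 1.716; posterior mean = 2.497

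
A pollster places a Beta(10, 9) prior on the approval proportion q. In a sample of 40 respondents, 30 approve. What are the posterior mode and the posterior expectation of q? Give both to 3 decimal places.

MAP = 0.684, posterior mean = 0.678

Posterior: Beta(10+30, 9+10) = Beta(40, 19).
Mode = (40−1)/(40+19−2) = 39/57 = 0.684.
Mean = 40/(40+19) = 40/59 = 0.678.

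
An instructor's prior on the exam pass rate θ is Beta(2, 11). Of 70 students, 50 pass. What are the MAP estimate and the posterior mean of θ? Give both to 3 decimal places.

MAP: 0.630. Posterior mean: 0.627.

Posterior: Beta(2+50, 11+20) = Beta(52, 31).
Mode = (52−1)/(52+31−2) = 51/81 = 0.630.
Mean = 52/(52+31) = 52/83 = 0.627.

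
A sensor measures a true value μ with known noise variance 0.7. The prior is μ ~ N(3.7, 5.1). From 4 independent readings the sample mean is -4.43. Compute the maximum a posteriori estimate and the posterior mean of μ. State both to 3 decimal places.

MAP: -4.160. Posterior mean: -4.160.

Posterior for μ is Normal. Precision-weighted mean: (1/5.1·3.7 + 4/0.7·-4.43) / (1/5.1 + 4/0.7) = -4.160.
A Normal posterior is symmetric, so mode = mean.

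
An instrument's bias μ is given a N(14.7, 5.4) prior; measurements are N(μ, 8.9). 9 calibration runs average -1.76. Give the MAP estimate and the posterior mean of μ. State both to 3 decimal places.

MAP = 0.788; posterior mean = 0.788

Posterior for μ is Normal. Precision-weighted mean: (1/5.4·14.7 + 9/8.9·-1.76) / (1/5.4 + 9/8.9) = 0.788.
A Normal posterior is symmetric, so mode = mean.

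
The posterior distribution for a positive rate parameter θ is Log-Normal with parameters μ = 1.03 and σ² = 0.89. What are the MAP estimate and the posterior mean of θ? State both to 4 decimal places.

Mode = exp(μ − σ²) = exp(0.14) = 1.1503.
Mean = exp(μ + σ²/2) = exp(1.475) = 4.3710.
The mean is pulled above the mode by the posterior's right skew.

MAP: 1.1503. Posterior mean: 4.3710.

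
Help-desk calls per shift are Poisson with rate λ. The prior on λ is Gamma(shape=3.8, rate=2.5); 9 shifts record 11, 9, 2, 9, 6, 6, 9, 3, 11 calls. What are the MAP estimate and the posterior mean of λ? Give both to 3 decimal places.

Σ counts = 66. Posterior: Gamma(shape = 3.8+66 = 69.8, rate = 2.5+9 = 11.5).
Mode = (α−1)/β = 68.8/11.5 = 5.983.
Mean = α/β = 69.8/11.5 = 6.070.

MAP = 5.983; posterior mean = 6.070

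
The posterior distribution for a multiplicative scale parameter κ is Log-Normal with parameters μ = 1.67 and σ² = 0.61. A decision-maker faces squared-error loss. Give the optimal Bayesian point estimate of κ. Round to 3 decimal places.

Mode = exp(μ − σ²) = exp(1.06) = 2.886.
Mean = exp(μ + σ²/2) = exp(1.975) = 7.207.
Squared-error loss ⇒ the optimal estimator is the posterior mean.

7.207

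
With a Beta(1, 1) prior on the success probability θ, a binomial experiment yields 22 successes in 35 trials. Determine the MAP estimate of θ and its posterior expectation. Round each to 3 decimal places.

MAP = 0.629; posterior mean = 0.622

Posterior: Beta(1+22, 1+13) = Beta(23, 14).
Mode = (23−1)/(23+14−2) = 22/35 = 0.629.
Mean = 23/(23+14) = 23/37 = 0.622.
Mode > mean: the posterior has a left tail.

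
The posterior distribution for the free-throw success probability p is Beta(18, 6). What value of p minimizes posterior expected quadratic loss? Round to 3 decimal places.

Mode = (18−1)/(18+6−2) = 17/22 = 0.773.
Mean = 18/(18+6) = 18/24 = 0.750.
Quadratic loss ⇒ the optimal estimator is the posterior mean.

0.750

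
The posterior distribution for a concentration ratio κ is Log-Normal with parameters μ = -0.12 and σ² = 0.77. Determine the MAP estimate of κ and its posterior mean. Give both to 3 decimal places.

Mode = exp(μ − σ²) = exp(-0.89) = 0.411.
Mean = exp(μ + σ²/2) = exp(0.265) = 1.303.
Mean > mode: the posterior has a right tail.

MAP = 0.411, posterior mean = 1.303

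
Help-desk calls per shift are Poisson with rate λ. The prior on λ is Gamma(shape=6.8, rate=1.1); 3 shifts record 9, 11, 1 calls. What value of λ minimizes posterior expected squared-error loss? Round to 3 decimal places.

Σ counts = 21. Posterior: Gamma(shape = 6.8+21 = 27.8, rate = 1.1+3 = 4.1).
Mode = (α−1)/β = 26.8/4.1 = 6.537.
Mean = α/β = 27.8/4.1 = 6.780.
Squared-error loss ⇒ the optimal estimator is the posterior mean.

6.780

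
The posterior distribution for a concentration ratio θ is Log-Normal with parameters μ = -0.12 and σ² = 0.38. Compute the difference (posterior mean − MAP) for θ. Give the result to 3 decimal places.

Mode = exp(μ − σ²) = exp(-0.50) = 0.607.
Mean = exp(μ + σ²/2) = exp(0.070) = 1.073.
Difference = 1.073 − 0.607 = 0.466.
Right-skewed posterior ⇒ mode < mean.

0.466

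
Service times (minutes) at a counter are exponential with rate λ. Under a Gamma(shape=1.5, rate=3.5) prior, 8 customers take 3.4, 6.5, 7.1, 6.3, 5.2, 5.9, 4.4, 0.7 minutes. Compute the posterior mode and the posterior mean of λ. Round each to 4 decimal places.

Σ times = 39.5. Posterior: Gamma(shape = 1.5+8 = 9.5, rate = 3.5+39.5 = 43.0).
Mode = (α−1)/β = 8.5/43.0 = 0.1977.
Mean = α/β = 9.5/43.0 = 0.2209.

MAP = 0.1977, posterior mean = 0.2209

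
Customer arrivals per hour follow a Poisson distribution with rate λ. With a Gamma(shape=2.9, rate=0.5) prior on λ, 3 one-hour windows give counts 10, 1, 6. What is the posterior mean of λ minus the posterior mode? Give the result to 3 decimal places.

0.286

Σ counts = 17. Posterior: Gamma(shape = 2.9+17 = 19.9, rate = 0.5+3 = 3.5).
Mode = (α−1)/β = 18.9/3.5 = 5.400.
Mean = α/β = 19.9/3.5 = 5.686.
Difference = 5.686 − 5.400 = 0.286.
Right-skewed posterior ⇒ mode < mean.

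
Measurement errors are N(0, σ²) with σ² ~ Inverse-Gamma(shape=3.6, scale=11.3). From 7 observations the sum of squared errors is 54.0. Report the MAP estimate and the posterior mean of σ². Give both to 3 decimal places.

MAP estimate = 4.728, posterior mean = 6.279

Posterior: Inverse-Gamma(shape = 3.6+7/2 = 7.1, scale = 11.3+54.0/2 = 38.3).
Mode = β/(α+1) = 38.3/8.1 = 4.728.
Mean = β/(α−1) = 38.3/6.1 = 6.279.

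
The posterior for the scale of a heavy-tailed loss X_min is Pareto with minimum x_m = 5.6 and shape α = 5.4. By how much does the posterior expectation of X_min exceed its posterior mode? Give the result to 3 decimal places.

The Pareto density is strictly decreasing on [x_m, ∞), so the mode is x_m = 5.600.
Mean = α·x_m/(α−1) = 5.4·5.6/4.4 = 6.873.
Difference = 6.873 − 5.600 = 1.273.
Right-skewed posterior ⇒ mode < mean.

1.273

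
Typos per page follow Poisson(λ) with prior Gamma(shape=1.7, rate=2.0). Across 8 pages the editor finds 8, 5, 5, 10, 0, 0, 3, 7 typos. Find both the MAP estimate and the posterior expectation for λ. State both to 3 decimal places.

Σ counts = 38. Posterior: Gamma(shape = 1.7+38 = 39.7, rate = 2.0+8 = 10.0).
Mode = (α−1)/β = 38.7/10.0 = 3.870.
Mean = α/β = 39.7/10.0 = 3.970.
The mean is pulled above the mode by the posterior's right skew.

MAP = 3.870; posterior mean = 3.970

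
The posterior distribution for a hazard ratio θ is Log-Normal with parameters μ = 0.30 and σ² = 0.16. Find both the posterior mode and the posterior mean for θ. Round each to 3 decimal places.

Mode = exp(μ − σ²) = exp(0.14) = 1.150.
Mean = exp(μ + σ²/2) = exp(0.380) = 1.462.

MAP = 1.150; posterior mean = 1.462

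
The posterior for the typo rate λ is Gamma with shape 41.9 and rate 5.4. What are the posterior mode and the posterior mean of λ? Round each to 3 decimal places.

Mode = (α−1)/β = 40.9/5.4 = 7.574.
Mean = α/β = 41.9/5.4 = 7.759.
The mean is pulled above the mode by the posterior's right skew.

λ_MAP = 7.574, E[λ|data] = 7.759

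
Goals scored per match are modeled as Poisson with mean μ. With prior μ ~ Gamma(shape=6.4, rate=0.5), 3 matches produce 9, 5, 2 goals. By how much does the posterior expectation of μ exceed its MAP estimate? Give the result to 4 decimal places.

0.2857

Σ counts = 16. Posterior: Gamma(shape = 6.4+16 = 22.4, rate = 0.5+3 = 3.5).
Mode = (α−1)/β = 21.4/3.5 = 6.1143.
Mean = α/β = 22.4/3.5 = 6.4000.
Difference = 6.4000 − 6.1143 = 0.2857.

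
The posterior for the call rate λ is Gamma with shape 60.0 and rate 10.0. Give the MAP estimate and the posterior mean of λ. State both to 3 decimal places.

λ_MAP = 5.900, E[λ|data] = 6.000

Mode = (α−1)/β = 59.0/10.0 = 5.900.
Mean = α/β = 60.0/10.0 = 6.000.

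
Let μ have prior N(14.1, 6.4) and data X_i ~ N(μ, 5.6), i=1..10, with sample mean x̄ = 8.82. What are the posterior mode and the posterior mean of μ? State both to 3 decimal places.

Posterior for μ is Normal. Precision-weighted mean: (1/6.4·14.1 + 10/5.6·8.82) / (1/6.4 + 10/5.6) = 9.245.
A Normal posterior is symmetric, so mode = mean.

MAP = 9.245, posterior mean = 9.245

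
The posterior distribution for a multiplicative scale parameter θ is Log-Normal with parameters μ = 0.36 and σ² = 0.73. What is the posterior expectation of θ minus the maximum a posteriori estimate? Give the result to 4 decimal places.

Mode = exp(μ − σ²) = exp(-0.37) = 0.6907.
Mean = exp(μ + σ²/2) = exp(0.725) = 2.0647.
Difference = 2.0647 − 0.6907 = 1.3740.

1.3740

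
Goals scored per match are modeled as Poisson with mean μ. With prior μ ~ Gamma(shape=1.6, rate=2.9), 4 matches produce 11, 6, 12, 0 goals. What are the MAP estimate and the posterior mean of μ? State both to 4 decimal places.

MAP = 4.2899; posterior mean = 4.4348

Σ counts = 29. Posterior: Gamma(shape = 1.6+29 = 30.6, rate = 2.9+4 = 6.9).
Mode = (α−1)/β = 29.6/6.9 = 4.2899.
Mean = α/β = 30.6/6.9 = 4.4348.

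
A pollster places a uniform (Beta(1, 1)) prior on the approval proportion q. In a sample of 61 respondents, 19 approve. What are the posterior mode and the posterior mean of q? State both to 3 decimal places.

Posterior: Beta(1+19, 1+42) = Beta(20, 43).
Mode = (20−1)/(20+43−2) = 19/61 = 0.311.
Mean = 20/(20+43) = 20/63 = 0.317.

posterior mode = 0.311, posterior mean = 0.317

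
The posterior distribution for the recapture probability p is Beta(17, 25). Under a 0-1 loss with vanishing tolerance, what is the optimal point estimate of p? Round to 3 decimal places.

Mode = (17−1)/(17+25−2) = 16/40 = 0.400.
Mean = 17/(17+25) = 17/42 = 0.405.
This is the posterior mode — the MAP estimate.

0.400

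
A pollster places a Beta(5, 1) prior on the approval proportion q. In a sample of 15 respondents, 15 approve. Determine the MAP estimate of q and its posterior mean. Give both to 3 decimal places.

MAP = 1.000, posterior mean = 0.952

Posterior: Beta(5+15, 1+0) = Beta(20, 1).
Since β = 1 ≤ 1 and α > 1, the Beta density is monotone increasing on [0,1]; the mode is at 1.
Mean = 20/(20+1) = 0.952.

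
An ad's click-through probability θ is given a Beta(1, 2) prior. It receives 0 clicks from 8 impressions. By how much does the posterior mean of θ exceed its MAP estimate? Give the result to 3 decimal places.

0.091

Posterior: Beta(1+0, 2+8) = Beta(1, 10).
Since α = 1 ≤ 1 and β > 1, the Beta density is monotone decreasing on [0,1]; the mode is at 0.
Mean = 1/(1+10) = 0.091.
Difference = 0.091 − 0.000 = 0.091.
Right-skewed posterior ⇒ mode < mean.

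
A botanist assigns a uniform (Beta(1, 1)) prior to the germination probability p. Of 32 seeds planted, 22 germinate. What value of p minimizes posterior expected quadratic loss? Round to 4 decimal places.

Posterior: Beta(1+22, 1+10) = Beta(23, 11).
Mode = (23−1)/(23+11−2) = 22/32 = 0.6875.
With a flat prior the MAP equals the MLE, 22/32.
Mean = 23/(23+11) = 23/34 = 0.6765.
Quadratic loss ⇒ the optimal estimator is the posterior mean.

0.6765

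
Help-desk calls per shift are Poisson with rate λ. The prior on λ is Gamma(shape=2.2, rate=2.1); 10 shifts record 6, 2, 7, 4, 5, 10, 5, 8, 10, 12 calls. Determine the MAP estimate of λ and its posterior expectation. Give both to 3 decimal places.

Σ counts = 69. Posterior: Gamma(shape = 2.2+69 = 71.2, rate = 2.1+10 = 12.1).
Mode = (α−1)/β = 70.2/12.1 = 5.802.
Mean = α/β = 71.2/12.1 = 5.884.
Right-skewed posterior ⇒ mode < mean.

MAP: 5.802. Posterior mean: 5.884.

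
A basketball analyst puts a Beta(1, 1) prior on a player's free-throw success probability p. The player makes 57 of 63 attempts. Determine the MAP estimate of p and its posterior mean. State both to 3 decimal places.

MAP: 0.905. Posterior mean: 0.892.

Posterior: Beta(1+57, 1+6) = Beta(58, 7).
Mode = (58−1)/(58+7−2) = 57/63 = 0.905.
With a flat prior the MAP equals the MLE, 57/63.
Mean = 58/(58+7) = 58/65 = 0.892.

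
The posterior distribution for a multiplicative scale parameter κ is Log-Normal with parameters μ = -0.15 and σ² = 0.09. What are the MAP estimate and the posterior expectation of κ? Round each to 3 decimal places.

MAP = 0.787, posterior mean = 0.900

Mode = exp(μ − σ²) = exp(-0.24) = 0.787.
Mean = exp(μ + σ²/2) = exp(-0.105) = 0.900.
The posterior is right-skewed, so the mean exceeds the mode.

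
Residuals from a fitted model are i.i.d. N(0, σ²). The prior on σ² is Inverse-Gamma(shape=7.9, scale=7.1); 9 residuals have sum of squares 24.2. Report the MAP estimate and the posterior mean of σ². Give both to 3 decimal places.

Posterior: Inverse-Gamma(shape = 7.9+9/2 = 12.4, scale = 7.1+24.2/2 = 19.2).
Mode = β/(α+1) = 19.2/13.4 = 1.433.
Mean = β/(α−1) = 19.2/11.4 = 1.684.

MAP: 1.433. Posterior mean: 1.684.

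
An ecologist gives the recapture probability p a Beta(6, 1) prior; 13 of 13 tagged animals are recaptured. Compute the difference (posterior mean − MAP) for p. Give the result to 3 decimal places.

-0.050

Posterior: Beta(6+13, 1+0) = Beta(19, 1).
Since β = 1 ≤ 1 and α > 1, the Beta density is monotone increasing on [0,1]; the mode is at 1.
Mean = 19/(19+1) = 0.950.
Difference = 0.950 − 1.000 = -0.050.
The posterior is left-skewed, so the mode exceeds the mean.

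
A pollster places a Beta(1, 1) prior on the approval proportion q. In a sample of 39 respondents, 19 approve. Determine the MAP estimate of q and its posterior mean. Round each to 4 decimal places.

q_MAP = 0.4872, E[q|data] = 0.4878

Posterior: Beta(1+19, 1+20) = Beta(20, 21).
Mode = (20−1)/(20+21−2) = 19/39 = 0.4872.
With a flat prior the MAP equals the MLE, 19/39.
Mean = 20/(20+21) = 20/41 = 0.4878.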